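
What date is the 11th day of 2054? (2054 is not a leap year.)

Jan 11, 2054

11 into Jan → Jan 11.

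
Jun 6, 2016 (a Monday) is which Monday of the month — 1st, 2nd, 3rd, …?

1st

Day 6 falls in week ⌈6/7⌉ of the month.
Days 1–7 hold the 1st Monday, 8–14 the 2nd, 15–21 the 3rd, 22–28 the 4th, 29–31 the 5th.
6 is in the range for the 1st.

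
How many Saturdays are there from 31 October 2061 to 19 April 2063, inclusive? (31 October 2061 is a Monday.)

76

31 October 2061 is a Monday; the first Saturday on or after it is 5 November 2061 (5 days later).
From 5 November 2061 to 19 April 2063: 56 + 365 + 109 = 530 days (rest of 2061, 2062, to 19 April 2063 in 2063).
530 ÷ 7 = 75 full weeks with remainder 5, so 75 more Saturdays after the first → 76.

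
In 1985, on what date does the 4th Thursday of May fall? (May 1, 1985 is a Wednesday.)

May 1985 begins on a Wednesday, so the first Thursday is May 2 (1 day later).
The 4th Thursday is 3 weeks later: 2 + 21 = 23.

1985-05-23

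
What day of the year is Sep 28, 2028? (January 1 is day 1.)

272

Days in months before Sep: 31 + 29 + 31 + 30 + 31 + 30 + 31 + 31 = 244.
Plus 28 days into Sep → day 272.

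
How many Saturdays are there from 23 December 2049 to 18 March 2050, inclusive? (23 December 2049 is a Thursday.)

23 December 2049 is a Thursday; the first Saturday on or after it is 25 December 2049 (2 days later).
From 25 December 2049 to 18 March 2050: 6 + 31 + 28 + 18 = 83 days (rest of December, January, February, March).
83 ÷ 7 = 11 full weeks with remainder 6, so 11 more Saturdays after the first → 12.

12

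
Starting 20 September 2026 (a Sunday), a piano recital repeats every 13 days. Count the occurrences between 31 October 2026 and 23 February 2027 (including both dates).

Occurrences land 13·i days after 20 September 2026 for i = 0, 1, 2, …
31 October 2026 is 41 days after the start; 41 ÷ 13 = 3 remainder 2; since the remainder is 2, round up to i = 4. First occurrence in the window: #5 on 11 November 2026 (4×13 = 52 days in).
23 February 2027 is 156 days after the start; 156 ÷ 13 = 12 remainder 0. Last occurrence in the window: #13 on 23 February 2027.
Occurrences #5 through #13: 9 in total.

9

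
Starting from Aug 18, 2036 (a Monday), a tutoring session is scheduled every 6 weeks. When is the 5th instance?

Feb 2, 2037

The 5th occurrence is 4 intervals after the first: 4 × 42 = 168 days after Aug 18, 2036.
Aug has 31 days — 13 days to the end of Aug leaves 155.
Sep has 30 days (125 left).
Oct has 31 days (94 left).
Nov has 30 days (64 left).
Dec has 31 days (33 left).
Jan has 31 days (2 left).
2 days into Feb → Feb 2, 2037.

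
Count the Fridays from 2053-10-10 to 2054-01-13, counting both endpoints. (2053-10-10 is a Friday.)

14

2053-10-10 is a Friday; the first Friday on or after it is 2053-10-10.
From 2053-10-10 to 2054-01-13: 21 + 30 + 31 + 13 = 95 days (rest of October, November, December, January).
95 ÷ 7 = 13 full weeks with remainder 4, so 13 more Fridays after the first → 14.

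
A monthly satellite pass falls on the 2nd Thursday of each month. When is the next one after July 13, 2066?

August 12, 2066

July 2066 starts on a Thursday; its first Thursday is the 1st, so the 2nd Thursday is the 8th — July 8, 2066.
That is not after July 13, 2066, so look at August 2066.
August 2066 starts on a Sunday; its first Thursday is the 5th, so the 2nd Thursday is the 12th — August 12, 2066.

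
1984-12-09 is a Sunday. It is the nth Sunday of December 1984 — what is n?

2nd

Day 9 falls in week ⌈9/7⌉ of the month.
Days 1–7 hold the 1st Sunday, 8–14 the 2nd, 15–21 the 3rd, 22–28 the 4th, 29–31 the 5th.
9 is in the range for the 2nd.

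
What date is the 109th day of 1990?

April 19, 1990

January has 31 days (109 − 31 = 78 remain).
February has 28 days (78 − 28 = 50 remain).
March has 31 days (50 − 31 = 19 remain).
19 into April → April 19.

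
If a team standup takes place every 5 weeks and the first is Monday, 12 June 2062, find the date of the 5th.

30 October 2062

The 5th occurrence is 4 intervals after the first: 4 × 35 = 140 days after 12 June 2062.
June has 30 days — 18 days to the end of June leaves 122.
July has 31 days (91 left).
August has 31 days (60 left).
September has 30 days (30 left).
30 days into October → 30 October 2062.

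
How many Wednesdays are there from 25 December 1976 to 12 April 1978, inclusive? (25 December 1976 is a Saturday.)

68

25 December 1976 is a Saturday; the first Wednesday on or after it is 29 December 1976 (4 days later).
From 29 December 1976 to 12 April 1978: 2 + 365 + 102 = 469 days (rest of 1976, 1977, to 12 April 1978 in 1978).
469 ÷ 7 = 67 full weeks with remainder 0, so 67 more Wednesdays after the first → 68.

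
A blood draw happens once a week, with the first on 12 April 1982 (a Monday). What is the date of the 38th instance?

The 38th occurrence is 37 intervals after the first: 37 × 7 = 259 days after 12 April 1982.
April has 30 days — 18 days to the end of April leaves 241.
May has 31 days (210 left).
June has 30 days (180 left).
July has 31 days (149 left).
August has 31 days (118 left).
September has 30 days (88 left).
October has 31 days (57 left).
November has 30 days (27 left).
27 days into December → 27 December 1982.

27 December 1982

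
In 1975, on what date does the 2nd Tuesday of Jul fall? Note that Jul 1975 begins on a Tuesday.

Jul 8, 1975

Jul 1975 begins on a Tuesday, so the first Tuesday is Jul 1.
The 2nd Tuesday is 1 weeks later: 1 + 7 = 8.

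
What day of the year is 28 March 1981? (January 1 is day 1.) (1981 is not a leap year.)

Days in months before March: 31 + 28 = 59.
Plus 28 days into March → day 87.

87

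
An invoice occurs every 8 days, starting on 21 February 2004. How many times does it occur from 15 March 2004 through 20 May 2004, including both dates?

9

Occurrences land 8·i days after 21 February 2004 for i = 0, 1, 2, …
15 March 2004 is 23 days after the start; 23 ÷ 8 = 2 remainder 7; since the remainder is 7, round up to i = 3. First occurrence in the window: #4 on 16 March 2004 (3×8 = 24 days in).
20 May 2004 is 89 days after the start; 89 ÷ 8 = 11 remainder 1. Last occurrence in the window: #12 on 19 May 2004.
Occurrences #4 through #12: 9 in total.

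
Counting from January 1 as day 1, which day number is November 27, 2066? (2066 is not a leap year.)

Days in months before November: 31 + 28 + 31 + 30 + 31 + 30 + 31 + 31 + 30 + 31 = 304.
Plus 27 days into November → day 331.

331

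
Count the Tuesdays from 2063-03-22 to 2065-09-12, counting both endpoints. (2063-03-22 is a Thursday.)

129

2063-03-22 is a Thursday; the first Tuesday on or after it is 2063-03-27 (5 days later).
From 2063-03-27 to 2065-09-12: 279 + 366 + 255 = 900 days (rest of 2063, 2064, to 2065-09-12 in 2065).
900 ÷ 7 = 128 full weeks with remainder 4, so 128 more Tuesdays after the first → 129.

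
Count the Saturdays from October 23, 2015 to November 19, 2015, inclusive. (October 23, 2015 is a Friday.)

4

October 23, 2015 is a Friday; the first Saturday on or after it is October 24, 2015 (1 day later).
From October 24, 2015 to November 19, 2015: 7 + 19 = 26 days (rest of October, November).
26 ÷ 7 = 3 full weeks with remainder 5, so 3 more Saturdays after the first → 4.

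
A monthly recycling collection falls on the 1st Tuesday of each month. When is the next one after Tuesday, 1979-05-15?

1979-06-05

May 1979 starts on a Tuesday, so its 1st Tuesday is 1979-05-01.
That is not after 1979-05-15, so look at June 1979.
June 1979 starts on a Friday, so its 1st Tuesday is 1979-06-05 (4 days in).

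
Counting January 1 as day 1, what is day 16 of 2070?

16 into January → January 16.

16 January 2070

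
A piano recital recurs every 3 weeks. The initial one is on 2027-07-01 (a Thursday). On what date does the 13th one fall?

The 13th occurrence is 12 intervals after the first: 12 × 21 = 252 days after 2027-07-01.
July has 31 days — 30 days to the end of July leaves 222.
August has 31 days (191 left).
September has 30 days (161 left).
October has 31 days (130 left).
November has 30 days (100 left).
December has 31 days (69 left).
January has 31 days (38 left).
February has 29 days (9 left).
9 days into March → 2028-03-09.

2028-03-09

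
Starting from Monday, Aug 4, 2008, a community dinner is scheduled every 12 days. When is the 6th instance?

Oct 3, 2008

The 6th occurrence is 5 intervals after the first: 5 × 12 = 60 days after Aug 4, 2008.
Aug has 31 days — 27 days to the end of Aug leaves 33.
Sep has 30 days (3 left).
3 days into Oct → Oct 3, 2008.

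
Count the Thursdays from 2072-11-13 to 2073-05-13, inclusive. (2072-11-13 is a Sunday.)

26

2072-11-13 is a Sunday; the first Thursday on or after it is 2072-11-17 (4 days later).
From 2072-11-17 to 2073-05-13: 13 + 31 + 31 + 28 + 31 + 30 + 13 = 177 days (rest of November, December, January, February, March, April, May).
177 ÷ 7 = 25 full weeks with remainder 2, so 25 more Thursdays after the first → 26.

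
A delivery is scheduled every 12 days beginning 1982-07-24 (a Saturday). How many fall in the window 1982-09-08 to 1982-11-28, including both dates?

7

Occurrences land 12·i days after 1982-07-24 for i = 0, 1, 2, …
1982-09-08 is 46 days after the start; 46 ÷ 12 = 3 remainder 10; since the remainder is 10, round up to i = 4. First occurrence in the window: #5 on 1982-09-10 (4×12 = 48 days in).
1982-11-28 is 127 days after the start; 127 ÷ 12 = 10 remainder 7. Last occurrence in the window: #11 on 1982-11-21.
Occurrences #5 through #11: 7 in total.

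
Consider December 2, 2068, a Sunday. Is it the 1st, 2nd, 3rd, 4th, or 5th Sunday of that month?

Day 2 falls in week ⌈2/7⌉ of the month.
Days 1–7 hold the 1st Sunday, 8–14 the 2nd, 15–21 the 3rd, 22–28 the 4th, 29–31 the 5th.
2 is in the range for the 1st.

1st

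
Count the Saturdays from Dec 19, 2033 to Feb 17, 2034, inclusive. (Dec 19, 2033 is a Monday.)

8

Dec 19, 2033 is a Monday; the first Saturday on or after it is Dec 24, 2033 (5 days later).
From Dec 24, 2033 to Feb 17, 2034: 7 + 31 + 17 = 55 days (rest of Dec, Jan, Feb).
55 ÷ 7 = 7 full weeks with remainder 6, so 7 more Saturdays after the first → 8.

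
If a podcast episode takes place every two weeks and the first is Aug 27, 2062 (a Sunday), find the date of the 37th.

The 37th occurrence is 36 intervals after the first: 36 × 14 = 504 days after Aug 27, 2062.
Aug has 31 days — 4 days to the end of Aug leaves 500.
From end of Aug to end of 2062 is 122 days (378 left).
2063 has 365 days (13 left).
13 days into Jan → Jan 13, 2064.

Jan 13, 2064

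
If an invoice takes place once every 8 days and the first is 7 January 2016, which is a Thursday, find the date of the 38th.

29 October 2016

The 38th occurrence is 37 intervals after the first: 37 × 8 = 296 days after 7 January 2016.
January has 31 days — 24 days to the end of January leaves 272.
February has 29 days (243 left).
March has 31 days (212 left).
April has 30 days (182 left).
May has 31 days (151 left).
June has 30 days (121 left).
July has 31 days (90 left).
August has 31 days (59 left).
September has 30 days (29 left).
29 days into October → 29 October 2016.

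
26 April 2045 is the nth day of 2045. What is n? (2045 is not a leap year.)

Days in months before April: 31 + 28 + 31 = 90.
Plus 26 days into April → day 116.

116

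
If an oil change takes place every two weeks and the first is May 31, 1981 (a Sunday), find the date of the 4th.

Jul 12, 1981

The 4th occurrence is 3 intervals after the first: 3 × 14 = 42 days after May 31, 1981.
May has 31 days — 0 days to the end of May leaves 42.
Jun has 30 days (12 left).
12 days into Jul → Jul 12, 1981.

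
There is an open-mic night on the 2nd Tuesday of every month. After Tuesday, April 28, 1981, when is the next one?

April 1981 starts on a Wednesday; its first Tuesday is the 7th, so the 2nd Tuesday is the 14th — April 14, 1981.
That is not after April 28, 1981, so look at May 1981.
May 1981 starts on a Friday; its first Tuesday is the 5th, so the 2nd Tuesday is the 12th — May 12, 1981.

May 12, 1981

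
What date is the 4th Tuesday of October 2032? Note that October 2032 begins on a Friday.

26 October 2032

October 2032 begins on a Friday, so the first Tuesday is October 5 (4 days later).
The 4th Tuesday is 3 weeks later: 5 + 21 = 26.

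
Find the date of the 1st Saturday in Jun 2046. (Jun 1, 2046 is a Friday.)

Jun 2, 2046

Jun 2046 begins on a Friday, so the first Saturday is Jun 2 (1 day later).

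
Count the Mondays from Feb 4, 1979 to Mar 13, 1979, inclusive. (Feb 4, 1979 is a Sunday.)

Feb 4, 1979 is a Sunday; the first Monday on or after it is Feb 5, 1979 (1 day later).
From Feb 5, 1979 to Mar 13, 1979: 23 + 13 = 36 days (rest of Feb, Mar).
36 ÷ 7 = 5 full weeks with remainder 1, so 5 more Mondays after the first → 6.

6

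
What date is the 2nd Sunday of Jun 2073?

Jun 11, 2073

The first Sunday of Jun 2073 is Jun 4.
The 2nd Sunday is 1 weeks later: 4 + 7 = 11.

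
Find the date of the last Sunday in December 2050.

December 2050 begins on a Thursday, so the first Sunday is December 4 (3 days later).
December 2050 has 31 days. Adding weeks: 4, 11, 18, 25 — the last one ≤ 31 is the 25th.

December 25, 2050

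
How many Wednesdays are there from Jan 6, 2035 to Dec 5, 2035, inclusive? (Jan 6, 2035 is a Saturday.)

Jan 6, 2035 is a Saturday; the first Wednesday on or after it is Jan 10, 2035 (4 days later).
From Jan 10, 2035 to Dec 5, 2035: 21 + 28 + 31 + 30 + 31 + 30 + 31 + 31 + 30 + 31 + 30 + 5 = 329 days (rest of Jan, Feb, Mar, Apr, May, Jun, Jul, Aug, Sep, Oct, Nov, Dec).
329 ÷ 7 = 47 full weeks with remainder 0, so 47 more Wednesdays after the first → 48.

48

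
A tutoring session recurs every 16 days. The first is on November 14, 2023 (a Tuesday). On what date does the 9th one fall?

The 9th occurrence is 8 intervals after the first: 8 × 16 = 128 days after November 14, 2023.
November has 30 days — 16 days to the end of November leaves 112.
December has 31 days (81 left).
January has 31 days (50 left).
February has 29 days (21 left).
21 days into March → March 21, 2024.

March 21, 2024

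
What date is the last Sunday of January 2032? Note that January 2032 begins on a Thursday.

January 2032 begins on a Thursday, so the first Sunday is January 4 (3 days later).
January 2032 has 31 days. Adding weeks: 4, 11, 18, 25 — the last one ≤ 31 is the 25th.

2032-01-25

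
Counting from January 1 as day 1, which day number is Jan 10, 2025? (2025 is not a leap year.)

Plus 10 days into Jan → day 10.

10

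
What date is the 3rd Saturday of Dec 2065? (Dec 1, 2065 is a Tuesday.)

Dec 2065 begins on a Tuesday, so the first Saturday is Dec 5 (4 days later).
The 3rd Saturday is 2 weeks later: 5 + 14 = 19.

Dec 19, 2065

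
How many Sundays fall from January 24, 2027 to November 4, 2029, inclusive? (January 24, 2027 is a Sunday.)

January 24, 2027 is a Sunday; the first Sunday on or after it is January 24, 2027.
From January 24, 2027 to November 4, 2029: 341 + 366 + 308 = 1015 days (rest of 2027, 2028, to November 4, 2029 in 2029).
1015 ÷ 7 = 145 full weeks with remainder 0, so 145 more Sundays after the first → 146.

146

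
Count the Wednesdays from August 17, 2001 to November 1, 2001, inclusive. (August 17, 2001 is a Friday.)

11

August 17, 2001 is a Friday; the first Wednesday on or after it is August 22, 2001 (5 days later).
From August 22, 2001 to November 1, 2001: 9 + 30 + 31 + 1 = 71 days (rest of August, September, October, November).
71 ÷ 7 = 10 full weeks with remainder 1, so 10 more Wednesdays after the first → 11.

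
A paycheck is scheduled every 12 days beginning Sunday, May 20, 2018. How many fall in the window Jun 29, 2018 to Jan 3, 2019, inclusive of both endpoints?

16

Occurrences land 12·i days after May 20, 2018 for i = 0, 1, 2, …
Jun 29, 2018 is 40 days after the start; 40 ÷ 12 = 3 remainder 4; since the remainder is 4, round up to i = 4. First occurrence in the window: #5 on Jul 7, 2018 (4×12 = 48 days in).
Jan 3, 2019 is 228 days after the start; 228 ÷ 12 = 19 remainder 0. Last occurrence in the window: #20 on Jan 3, 2019.
Occurrences #5 through #20: 16 in total.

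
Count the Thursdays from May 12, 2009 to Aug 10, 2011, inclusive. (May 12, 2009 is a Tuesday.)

May 12, 2009 is a Tuesday; the first Thursday on or after it is May 14, 2009 (2 days later).
From May 14, 2009 to Aug 10, 2011: 231 + 365 + 222 = 818 days (rest of 2009, 2010, to Aug 10, 2011 in 2011).
818 ÷ 7 = 116 full weeks with remainder 6, so 116 more Thursdays after the first → 117.

117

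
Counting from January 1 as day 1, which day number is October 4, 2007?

Days in months before October: 31 + 28 + 31 + 30 + 31 + 30 + 31 + 31 + 30 = 273.
Plus 4 days into October → day 277.

277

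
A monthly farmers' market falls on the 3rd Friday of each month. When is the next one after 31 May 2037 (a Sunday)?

19 June 2037

May 2037 starts on a Friday; its first Friday is the 1st, so the 3rd Friday is the 15th — 15 May 2037.
That is not after 31 May 2037, so look at June 2037.
June 2037 starts on a Monday; its first Friday is the 5th, so the 3rd Friday is the 19th — 19 June 2037.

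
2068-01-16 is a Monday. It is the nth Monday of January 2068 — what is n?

3rd

Day 16 falls in week ⌈16/7⌉ of the month.
Days 1–7 hold the 1st Monday, 8–14 the 2nd, 15–21 the 3rd, 22–28 the 4th, 29–31 the 5th.
16 is in the range for the 3rd.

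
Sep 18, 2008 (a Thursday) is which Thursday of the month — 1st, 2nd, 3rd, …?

Day 18 falls in week ⌈18/7⌉ of the month.
Days 1–7 hold the 1st Thursday, 8–14 the 2nd, 15–21 the 3rd, 22–28 the 4th, 29–31 the 5th.
18 is in the range for the 3rd.

3rd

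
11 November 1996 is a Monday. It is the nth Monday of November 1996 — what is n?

Day 11 falls in week ⌈11/7⌉ of the month.
Days 1–7 hold the 1st Monday, 8–14 the 2nd, 15–21 the 3rd, 22–28 the 4th, 29–31 the 5th.
11 is in the range for the 2nd.

2nd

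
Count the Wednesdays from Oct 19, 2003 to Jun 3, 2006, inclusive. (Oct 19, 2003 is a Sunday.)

Oct 19, 2003 is a Sunday; the first Wednesday on or after it is Oct 22, 2003 (3 days later).
From Oct 22, 2003 to Jun 3, 2006: 70 + 366 + 365 + 154 = 955 days (rest of 2003, 2004, 2005, to Jun 3, 2006 in 2006).
955 ÷ 7 = 136 full weeks with remainder 3, so 136 more Wednesdays after the first → 137.

137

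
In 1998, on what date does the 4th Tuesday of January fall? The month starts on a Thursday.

January 1998 begins on a Thursday, so the first Tuesday is January 6 (5 days later).
The 4th Tuesday is 3 weeks later: 6 + 21 = 27.

January 27, 1998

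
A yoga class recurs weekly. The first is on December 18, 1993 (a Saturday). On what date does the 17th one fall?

April 9, 1994

The 17th occurrence is 16 intervals after the first: 16 × 7 = 112 days after December 18, 1993.
December has 31 days — 13 days to the end of December leaves 99.
January has 31 days (68 left).
February has 28 days (40 left).
March has 31 days (9 left).
9 days into April → April 9, 1994.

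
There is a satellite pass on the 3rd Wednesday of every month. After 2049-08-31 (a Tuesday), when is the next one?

2049-09-15

August 2049 starts on a Sunday; its first Wednesday is the 4th, so the 3rd Wednesday is the 18th — 2049-08-18.
That is not after 2049-08-31, so look at September 2049.
September 2049 starts on a Wednesday; its first Wednesday is the 1st, so the 3rd Wednesday is the 15th — 2049-09-15.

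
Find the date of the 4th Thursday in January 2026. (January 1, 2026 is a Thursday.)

January 22, 2026

January 2026 begins on a Thursday, so the first Thursday is January 1.
The 4th Thursday is 3 weeks later: 1 + 21 = 22.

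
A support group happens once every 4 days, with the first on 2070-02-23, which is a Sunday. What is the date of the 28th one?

2070-06-11

The 28th occurrence is 27 intervals after the first: 27 × 4 = 108 days after 2070-02-23.
February has 28 days — 5 days to the end of February leaves 103.
March has 31 days (72 left).
April has 30 days (42 left).
May has 31 days (11 left).
11 days into June → 2070-06-11.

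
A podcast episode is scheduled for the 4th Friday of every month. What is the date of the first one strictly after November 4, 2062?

November 2062 starts on a Wednesday; its first Friday is the 3rd, so the 4th Friday is the 24th — November 24, 2062.
November 24, 2062 is after November 4, 2062, so that is the next one.

November 24, 2062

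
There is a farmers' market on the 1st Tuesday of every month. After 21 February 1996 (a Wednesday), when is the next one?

February 1996 starts on a Thursday, so its 1st Tuesday is 6 February 1996 (5 days in).
That is not after 21 February 1996, so look at March 1996.
March 1996 starts on a Friday, so its 1st Tuesday is 5 March 1996 (4 days in).

5 March 1996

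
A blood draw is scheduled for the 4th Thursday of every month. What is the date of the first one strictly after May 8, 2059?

May 2059 starts on a Thursday; its first Thursday is the 1st, so the 4th Thursday is the 22nd — May 22, 2059.
May 22, 2059 is after May 8, 2059, so that is the next one.

May 22, 2059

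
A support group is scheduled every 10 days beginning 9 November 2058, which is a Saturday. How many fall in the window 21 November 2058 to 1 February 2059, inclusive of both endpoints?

7

Occurrences land 10·i days after 9 November 2058 for i = 0, 1, 2, …
21 November 2058 is 12 days after the start; 12 ÷ 10 = 1 remainder 2; since the remainder is 2, round up to i = 2. First occurrence in the window: #3 on 29 November 2058 (2×10 = 20 days in).
1 February 2059 is 84 days after the start; 84 ÷ 10 = 8 remainder 4. Last occurrence in the window: #9 on 28 January 2059.
Occurrences #3 through #9: 7 in total.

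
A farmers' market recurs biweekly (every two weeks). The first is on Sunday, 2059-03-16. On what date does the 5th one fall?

The 5th occurrence is 4 intervals after the first: 4 × 14 = 56 days after 2059-03-16.
March has 31 days — 15 days to the end of March leaves 41.
April has 30 days (11 left).
11 days into May → 2059-05-11.

2059-05-11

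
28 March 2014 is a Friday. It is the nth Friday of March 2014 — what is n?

4th

Day 28 falls in week ⌈28/7⌉ of the month.
Days 1–7 hold the 1st Friday, 8–14 the 2nd, 15–21 the 3rd, 22–28 the 4th, 29–31 the 5th.
28 is in the range for the 4th.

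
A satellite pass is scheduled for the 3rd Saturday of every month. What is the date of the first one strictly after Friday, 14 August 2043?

15 August 2043

August 2043 starts on a Saturday; its first Saturday is the 1st, so the 3rd Saturday is the 15th — 15 August 2043.
15 August 2043 is after 14 August 2043, so that is the next one.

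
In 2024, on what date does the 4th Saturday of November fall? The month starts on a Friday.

23 November 2024

November 2024 begins on a Friday, so the first Saturday is November 2 (1 day later).
The 4th Saturday is 3 weeks later: 2 + 21 = 23.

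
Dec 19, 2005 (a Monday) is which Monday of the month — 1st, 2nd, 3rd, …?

3rd

Day 19 falls in week ⌈19/7⌉ of the month.
Days 1–7 hold the 1st Monday, 8–14 the 2nd, 15–21 the 3rd, 22–28 the 4th, 29–31 the 5th.
19 is in the range for the 3rd.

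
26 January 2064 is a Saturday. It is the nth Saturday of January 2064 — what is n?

Day 26 falls in week ⌈26/7⌉ of the month.
Days 1–7 hold the 1st Saturday, 8–14 the 2nd, 15–21 the 3rd, 22–28 the 4th, 29–31 the 5th.
26 is in the range for the 4th.

4th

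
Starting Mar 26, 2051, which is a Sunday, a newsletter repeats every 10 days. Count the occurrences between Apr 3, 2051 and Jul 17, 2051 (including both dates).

Occurrences land 10·i days after Mar 26, 2051 for i = 0, 1, 2, …
Apr 3, 2051 is 8 days after the start; 8 ÷ 10 = 0 remainder 8; since the remainder is 8, round up to i = 1. First occurrence in the window: #2 on Apr 5, 2051 (1×10 = 10 days in).
Jul 17, 2051 is 113 days after the start; 113 ÷ 10 = 11 remainder 3. Last occurrence in the window: #12 on Jul 14, 2051.
Occurrences #2 through #12: 11 in total.

11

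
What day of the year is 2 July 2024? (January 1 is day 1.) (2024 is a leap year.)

184

Days in months before July: 31 + 29 + 31 + 30 + 31 + 30 = 182.
Plus 2 days into July → day 184.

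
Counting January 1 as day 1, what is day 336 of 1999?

January has 31 days (336 − 31 = 305 remain).
February has 28 days (305 − 28 = 277 remain).
March has 31 days (277 − 31 = 246 remain).
April has 30 days (246 − 30 = 216 remain).
May has 31 days (216 − 31 = 185 remain).
June has 30 days (185 − 30 = 155 remain).
July has 31 days (155 − 31 = 124 remain).
August has 31 days (124 − 31 = 93 remain).
September has 30 days (93 − 30 = 63 remain).
October has 31 days (63 − 31 = 32 remain).
November has 30 days (32 − 30 = 2 remain).
2 into December → December 2.

December 2, 1999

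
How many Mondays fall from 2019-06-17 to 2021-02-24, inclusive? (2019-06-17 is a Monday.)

2019-06-17 is a Monday; the first Monday on or after it is 2019-06-17.
From 2019-06-17 to 2021-02-24: 197 + 366 + 55 = 618 days (rest of 2019, 2020, to 2021-02-24 in 2021).
618 ÷ 7 = 88 full weeks with remainder 2, so 88 more Mondays after the first → 89.

89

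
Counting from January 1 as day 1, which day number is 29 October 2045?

302

Days in months before October: 31 + 28 + 31 + 30 + 31 + 30 + 31 + 31 + 30 = 273.
Plus 29 days into October → day 302.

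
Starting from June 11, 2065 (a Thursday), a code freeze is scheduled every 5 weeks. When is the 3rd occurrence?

August 20, 2065

The 3rd occurrence is 2 intervals after the first: 2 × 35 = 70 days after June 11, 2065.
June has 30 days — 19 days to the end of June leaves 51.
July has 31 days (20 left).
20 days into August → August 20, 2065.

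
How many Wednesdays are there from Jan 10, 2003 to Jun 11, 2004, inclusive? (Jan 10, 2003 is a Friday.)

Jan 10, 2003 is a Friday; the first Wednesday on or after it is Jan 15, 2003 (5 days later).
From Jan 15, 2003 to Jun 11, 2004: 350 + 163 = 513 days (rest of 2003, to Jun 11, 2004 in 2004).
513 ÷ 7 = 73 full weeks with remainder 2, so 73 more Wednesdays after the first → 74.

74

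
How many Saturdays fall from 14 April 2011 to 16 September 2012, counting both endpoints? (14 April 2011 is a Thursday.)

75

14 April 2011 is a Thursday; the first Saturday on or after it is 16 April 2011 (2 days later).
From 16 April 2011 to 16 September 2012: 259 + 260 = 519 days (rest of 2011, to 16 September 2012 in 2012).
519 ÷ 7 = 74 full weeks with remainder 1, so 74 more Saturdays after the first → 75.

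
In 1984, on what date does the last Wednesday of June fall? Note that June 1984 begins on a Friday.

1984-06-27

June 1984 begins on a Friday, so the first Wednesday is June 6 (5 days later).
June 1984 has 30 days. Adding weeks: 6, 13, 20, 27 — the last one ≤ 30 is the 27th.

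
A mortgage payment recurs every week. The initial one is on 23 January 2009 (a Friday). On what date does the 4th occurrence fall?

13 February 2009

The 4th occurrence is 3 intervals after the first: 3 × 7 = 21 days after 23 January 2009.
January has 31 days — 8 days to the end of January leaves 13.
13 days into February → 13 February 2009.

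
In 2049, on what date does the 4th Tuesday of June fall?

The first Tuesday of June 2049 is June 1.
The 4th Tuesday is 3 weeks later: 1 + 21 = 22.

June 22, 2049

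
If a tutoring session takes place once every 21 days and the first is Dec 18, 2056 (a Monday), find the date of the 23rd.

Mar 25, 2058

The 23rd occurrence is 22 intervals after the first: 22 × 21 = 462 days after Dec 18, 2056.
Dec has 31 days — 13 days to the end of Dec leaves 449.
2057 has 365 days (84 left).
Jan has 31 days (53 left).
Feb has 28 days (25 left).
25 days into Mar → Mar 25, 2058.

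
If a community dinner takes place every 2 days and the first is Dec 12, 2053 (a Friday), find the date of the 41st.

The 41st occurrence is 40 intervals after the first: 40 × 2 = 80 days after Dec 12, 2053.
Dec has 31 days — 19 days to the end of Dec leaves 61.
Jan has 31 days (30 left).
Feb has 28 days (2 left).
2 days into Mar → Mar 2, 2054.

Mar 2, 2054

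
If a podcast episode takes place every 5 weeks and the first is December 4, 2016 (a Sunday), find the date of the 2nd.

January 8, 2017

The 2nd occurrence is 1 interval after the first: 1 × 35 = 35 days after December 4, 2016.
December has 31 days — 27 days to the end of December leaves 8.
8 days into January → January 8, 2017.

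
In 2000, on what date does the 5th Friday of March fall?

March 31, 2000

The first Friday of March 2000 is March 3.
The 5th Friday is 4 weeks later: 3 + 28 = 31.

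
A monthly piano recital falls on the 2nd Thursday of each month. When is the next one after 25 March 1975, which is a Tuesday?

10 April 1975

March 1975 starts on a Saturday; its first Thursday is the 6th, so the 2nd Thursday is the 13th — 13 March 1975.
That is not after 25 March 1975, so look at April 1975.
April 1975 starts on a Tuesday; its first Thursday is the 3rd, so the 2nd Thursday is the 10th — 10 April 1975.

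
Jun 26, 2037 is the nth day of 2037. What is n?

177

Days in months before Jun: 31 + 28 + 31 + 30 + 31 = 151.
Plus 26 days into Jun → day 177.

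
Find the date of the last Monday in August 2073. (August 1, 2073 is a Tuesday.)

2073-08-28

August 2073 begins on a Tuesday, so the first Monday is August 7 (6 days later).
August 2073 has 31 days. Adding weeks: 7, 14, 21, 28 — the last one ≤ 31 is the 28th.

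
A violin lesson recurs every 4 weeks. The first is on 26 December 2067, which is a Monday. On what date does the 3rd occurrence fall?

The 3rd occurrence is 2 intervals after the first: 2 × 28 = 56 days after 26 December 2067.
December has 31 days — 5 days to the end of December leaves 51.
January has 31 days (20 left).
20 days into February → 20 February 2068.

20 February 2068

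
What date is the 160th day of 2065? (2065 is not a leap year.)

January has 31 days (160 − 31 = 129 remain).
February has 28 days (129 − 28 = 101 remain).
March has 31 days (101 − 31 = 70 remain).
April has 30 days (70 − 30 = 40 remain).
May has 31 days (40 − 31 = 9 remain).
9 into June → June 9.

9 June 2065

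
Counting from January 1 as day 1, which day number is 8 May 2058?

128

Days in months before May: 31 + 28 + 31 + 30 = 120.
Plus 8 days into May → day 128.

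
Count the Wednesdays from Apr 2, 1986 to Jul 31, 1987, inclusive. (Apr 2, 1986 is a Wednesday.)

Apr 2, 1986 is a Wednesday; the first Wednesday on or after it is Apr 2, 1986.
From Apr 2, 1986 to Jul 31, 1987: 273 + 212 = 485 days (rest of 1986, to Jul 31, 1987 in 1987).
485 ÷ 7 = 69 full weeks with remainder 2, so 69 more Wednesdays after the first → 70.

70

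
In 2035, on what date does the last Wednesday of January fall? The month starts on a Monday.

January 31, 2035

January 2035 begins on a Monday, so the first Wednesday is January 3 (2 days later).
January 2035 has 31 days. Adding weeks: 3, 10, 17, 24, 31 — the last one ≤ 31 is the 31st.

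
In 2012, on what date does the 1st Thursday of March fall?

March 2012 begins on a Thursday, so the first Thursday is March 1.

2012-03-01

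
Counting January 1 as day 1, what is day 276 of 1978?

Oct 3, 1978

Jan has 31 days (276 − 31 = 245 remain).
Feb has 28 days (245 − 28 = 217 remain).
Mar has 31 days (217 − 31 = 186 remain).
Apr has 30 days (186 − 30 = 156 remain).
May has 31 days (156 − 31 = 125 remain).
Jun has 30 days (125 − 30 = 95 remain).
Jul has 31 days (95 − 31 = 64 remain).
Aug has 31 days (64 − 31 = 33 remain).
Sep has 30 days (33 − 30 = 3 remain).
3 into Oct → Oct 3.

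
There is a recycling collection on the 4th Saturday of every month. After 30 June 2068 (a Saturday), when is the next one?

June 2068 starts on a Friday; its first Saturday is the 2nd, so the 4th Saturday is the 23rd — 23 June 2068.
That is not after 30 June 2068, so look at July 2068.
July 2068 starts on a Sunday; its first Saturday is the 7th, so the 4th Saturday is the 28th — 28 July 2068.

28 July 2068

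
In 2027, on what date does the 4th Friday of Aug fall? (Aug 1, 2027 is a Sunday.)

Aug 2027 begins on a Sunday, so the first Friday is Aug 6 (5 days later).
The 4th Friday is 3 weeks later: 6 + 21 = 27.

Aug 27, 2027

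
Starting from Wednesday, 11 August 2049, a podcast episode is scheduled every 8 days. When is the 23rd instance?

The 23rd occurrence is 22 intervals after the first: 22 × 8 = 176 days after 11 August 2049.
August has 31 days — 20 days to the end of August leaves 156.
September has 30 days (126 left).
October has 31 days (95 left).
November has 30 days (65 left).
December has 31 days (34 left).
January has 31 days (3 left).
3 days into February → 3 February 2050.

3 February 2050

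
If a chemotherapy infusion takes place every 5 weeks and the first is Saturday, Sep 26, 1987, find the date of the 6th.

The 6th occurrence is 5 intervals after the first: 5 × 35 = 175 days after Sep 26, 1987.
Sep has 30 days — 4 days to the end of Sep leaves 171.
Oct has 31 days (140 left).
Nov has 30 days (110 left).
Dec has 31 days (79 left).
Jan has 31 days (48 left).
Feb has 29 days (19 left).
19 days into Mar → Mar 19, 1988.

Mar 19, 1988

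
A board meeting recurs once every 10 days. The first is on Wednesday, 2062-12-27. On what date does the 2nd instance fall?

The 2nd occurrence is 1 interval after the first: 1 × 10 = 10 days after 2062-12-27.
December has 31 days — 4 days to the end of December leaves 6.
6 days into January → 2063-01-06.

2063-01-06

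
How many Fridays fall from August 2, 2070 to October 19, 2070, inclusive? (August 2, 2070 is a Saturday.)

August 2, 2070 is a Saturday; the first Friday on or after it is August 8, 2070 (6 days later).
From August 8, 2070 to October 19, 2070: 23 + 30 + 19 = 72 days (rest of August, September, October).
72 ÷ 7 = 10 full weeks with remainder 2, so 10 more Fridays after the first → 11.

11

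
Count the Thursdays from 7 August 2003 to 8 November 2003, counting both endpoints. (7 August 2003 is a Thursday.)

14

7 August 2003 is a Thursday; the first Thursday on or after it is 7 August 2003.
From 7 August 2003 to 8 November 2003: 24 + 30 + 31 + 8 = 93 days (rest of August, September, October, November).
93 ÷ 7 = 13 full weeks with remainder 2, so 13 more Thursdays after the first → 14.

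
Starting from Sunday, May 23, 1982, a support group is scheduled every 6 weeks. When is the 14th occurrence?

Nov 20, 1983

The 14th occurrence is 13 intervals after the first: 13 × 42 = 546 days after May 23, 1982.
May has 31 days — 8 days to the end of May leaves 538.
From end of May to end of 1982 is 214 days (324 left).
Jan has 31 days (293 left).
Feb has 28 days (265 left).
Mar has 31 days (234 left).
Apr has 30 days (204 left).
May has 31 days (173 left).
Jun has 30 days (143 left).
Jul has 31 days (112 left).
Aug has 31 days (81 left).
Sep has 30 days (51 left).
Oct has 31 days (20 left).
20 days into Nov → Nov 20, 1983.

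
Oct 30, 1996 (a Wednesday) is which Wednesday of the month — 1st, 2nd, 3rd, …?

Day 30 falls in week ⌈30/7⌉ of the month.
Days 1–7 hold the 1st Wednesday, 8–14 the 2nd, 15–21 the 3rd, 22–28 the 4th, 29–31 the 5th.
30 is in the range for the 5th.

5th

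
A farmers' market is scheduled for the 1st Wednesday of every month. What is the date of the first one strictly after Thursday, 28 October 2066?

3 November 2066

October 2066 starts on a Friday, so its 1st Wednesday is 6 October 2066 (5 days in).
That is not after 28 October 2066, so look at November 2066.
November 2066 starts on a Monday, so its 1st Wednesday is 3 November 2066 (2 days in).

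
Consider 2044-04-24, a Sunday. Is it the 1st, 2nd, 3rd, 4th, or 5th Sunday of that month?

Day 24 falls in week ⌈24/7⌉ of the month.
Days 1–7 hold the 1st Sunday, 8–14 the 2nd, 15–21 the 3rd, 22–28 the 4th, 29–31 the 5th.
24 is in the range for the 4th.

4th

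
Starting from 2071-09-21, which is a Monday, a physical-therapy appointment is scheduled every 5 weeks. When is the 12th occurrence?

2072-10-10

The 12th occurrence is 11 intervals after the first: 11 × 35 = 385 days after 2071-09-21.
September has 30 days — 9 days to the end of September leaves 376.
October has 31 days (345 left).
November has 30 days (315 left).
December has 31 days (284 left).
January has 31 days (253 left).
February has 29 days (224 left).
March has 31 days (193 left).
April has 30 days (163 left).
May has 31 days (132 left).
June has 30 days (102 left).
July has 31 days (71 left).
August has 31 days (40 left).
September has 30 days (10 left).
10 days into October → 2072-10-10.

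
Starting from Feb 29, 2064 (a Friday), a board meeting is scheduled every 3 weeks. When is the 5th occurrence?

The 5th occurrence is 4 intervals after the first: 4 × 21 = 84 days after Feb 29, 2064.
Feb has 29 days — 0 days to the end of Feb leaves 84.
Mar has 31 days (53 left).
Apr has 30 days (23 left).
23 days into May → May 23, 2064.

May 23, 2064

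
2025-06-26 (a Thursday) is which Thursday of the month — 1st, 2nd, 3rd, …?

4th

Day 26 falls in week ⌈26/7⌉ of the month.
Days 1–7 hold the 1st Thursday, 8–14 the 2nd, 15–21 the 3rd, 22–28 the 4th, 29–31 the 5th.
26 is in the range for the 4th.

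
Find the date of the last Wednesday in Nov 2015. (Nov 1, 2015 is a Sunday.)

Nov 2015 begins on a Sunday, so the first Wednesday is Nov 4 (3 days later).
Nov 2015 has 30 days. Adding weeks: 4, 11, 18, 25 — the last one ≤ 30 is the 25th.

Nov 25, 2015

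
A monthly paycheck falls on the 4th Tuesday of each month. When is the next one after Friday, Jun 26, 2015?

Jun 2015 starts on a Monday; its first Tuesday is the 2nd, so the 4th Tuesday is the 23rd — Jun 23, 2015.
That is not after Jun 26, 2015, so look at Jul 2015.
Jul 2015 starts on a Wednesday; its first Tuesday is the 7th, so the 4th Tuesday is the 28th — Jul 28, 2015.

Jul 28, 2015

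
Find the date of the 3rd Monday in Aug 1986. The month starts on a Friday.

Aug 18, 1986

Aug 1986 begins on a Friday, so the first Monday is Aug 4 (3 days later).
The 3rd Monday is 2 weeks later: 4 + 14 = 18.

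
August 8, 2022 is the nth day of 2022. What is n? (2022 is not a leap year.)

220

Days in months before August: 31 + 28 + 31 + 30 + 31 + 30 + 31 = 212.
Plus 8 days into August → day 220.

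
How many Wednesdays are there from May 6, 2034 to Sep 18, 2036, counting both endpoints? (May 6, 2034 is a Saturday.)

124

May 6, 2034 is a Saturday; the first Wednesday on or after it is May 10, 2034 (4 days later).
From May 10, 2034 to Sep 18, 2036: 235 + 365 + 262 = 862 days (rest of 2034, 2035, to Sep 18, 2036 in 2036).
862 ÷ 7 = 123 full weeks with remainder 1, so 123 more Wednesdays after the first → 124.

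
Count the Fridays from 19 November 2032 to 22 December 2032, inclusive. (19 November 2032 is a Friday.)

19 November 2032 is a Friday; the first Friday on or after it is 19 November 2032.
From 19 November 2032 to 22 December 2032: 11 + 22 = 33 days (rest of November, December).
33 ÷ 7 = 4 full weeks with remainder 5, so 4 more Fridays after the first → 5.

5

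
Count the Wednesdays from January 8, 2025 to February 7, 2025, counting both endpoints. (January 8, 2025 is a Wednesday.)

5

January 8, 2025 is a Wednesday; the first Wednesday on or after it is January 8, 2025.
From January 8, 2025 to February 7, 2025: 23 + 7 = 30 days (rest of January, February).
30 ÷ 7 = 4 full weeks with remainder 2, so 4 more Wednesdays after the first → 5.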